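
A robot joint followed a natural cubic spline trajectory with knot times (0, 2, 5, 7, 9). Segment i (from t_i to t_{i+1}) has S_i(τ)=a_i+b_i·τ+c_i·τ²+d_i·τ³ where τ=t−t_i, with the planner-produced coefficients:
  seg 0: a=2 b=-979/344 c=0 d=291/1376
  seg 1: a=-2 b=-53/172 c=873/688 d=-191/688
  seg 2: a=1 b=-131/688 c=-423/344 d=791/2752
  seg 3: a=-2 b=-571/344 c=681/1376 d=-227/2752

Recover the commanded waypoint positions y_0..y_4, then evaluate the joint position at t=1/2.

y_0=2 y_1=-2 y_2=1 y_3=-2 y_4=-4
S(1/2) = 6643/11008

y_0 = S_0(0) = a_0 = 2
y_1 = S_1(0) = a_1 = -2
y_2 = S_2(0) = a_2 = 1
y_3 = S_3(0) = a_3 = -2
y_4 = S_3(2) = -4
t_q=1/2 is in segment 0 (τ=1/2); S_0(τ)=6643/11008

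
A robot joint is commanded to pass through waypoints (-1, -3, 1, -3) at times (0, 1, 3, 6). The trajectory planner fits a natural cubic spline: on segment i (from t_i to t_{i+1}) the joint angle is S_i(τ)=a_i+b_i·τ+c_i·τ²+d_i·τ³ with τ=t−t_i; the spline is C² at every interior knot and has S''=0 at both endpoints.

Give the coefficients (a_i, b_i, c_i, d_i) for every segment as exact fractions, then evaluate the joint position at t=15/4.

  seg 0: a=-1 b=-17/6 c=0 d=5/6
  seg 1: a=-3 b=-1/3 c=5/2 d=-2/3
  seg 2: a=1 b=5/3 c=-3/2 d=1/6
S(15/4) = 189/128

Δ: Δ0=-2, Δ1=2, Δ2=-4/3
row 1: diag=6, rhs=24; c'=1/3, d'=4
row 2: denom=10−2·1/3=28/3; d'=(-20−2·4)/(28/3)=-3
back: M2=-3
back: M1=4−1/3·-3=5
M: M0=0, M1=5, M2=-3, M3=0
seg 0: a=-1, c=M0/2=0, d=(M1−M0)/(6·1)=5/6, b=Δ0−h0·(2M0+M1)/6=-17/6
seg 1: a=-3, c=M1/2=5/2, d=(M2−M1)/(6·2)=-2/3, b=Δ1−h1·(2M1+M2)/6=-1/3
seg 2: a=1, c=M2/2=-3/2, d=(M3−M2)/(6·3)=1/6, b=Δ2−h2·(2M2+M3)/6=5/3
t_q=15/4 → seg 2, τ=3/4; S=1+5/3·τ+-3/2·τ²+1/6·τ³=189/128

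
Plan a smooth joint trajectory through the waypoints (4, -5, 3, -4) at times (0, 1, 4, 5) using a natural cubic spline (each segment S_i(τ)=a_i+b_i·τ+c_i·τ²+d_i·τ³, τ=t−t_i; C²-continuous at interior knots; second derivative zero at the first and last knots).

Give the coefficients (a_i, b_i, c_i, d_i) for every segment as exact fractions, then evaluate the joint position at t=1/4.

Δ: Δ0=-9, Δ1=8/3, Δ2=-7
row 1: diag=8, rhs=70; c'=3/8, d'=35/4
row 2: denom=8−3·3/8=55/8; d'=(-58−3·35/4)/(55/8)=-674/55
back: M2=-674/55
back: M1=35/4−3/8·-674/55=734/55
M: M0=0, M1=734/55, M2=-674/55, M3=0
seg 0: a=4, c=M0/2=0, d=(M1−M0)/(6·1)=367/165, b=Δ0−h0·(2M0+M1)/6=-1852/165
seg 1: a=-5, c=M1/2=367/55, d=(M2−M1)/(6·3)=-64/45, b=Δ1−h1·(2M1+M2)/6=-751/165
seg 2: a=3, c=M2/2=-337/55, d=(M3−M2)/(6·1)=337/165, b=Δ2−h2·(2M2+M3)/6=-481/165
t_q=1/4 → seg 0, τ=1/4; S=4+-1852/165·τ+0·τ²+367/165·τ³=865/704

  seg 0: a=4 b=-1852/165 c=0 d=367/165
  seg 1: a=-5 b=-751/165 c=367/55 d=-64/45
  seg 2: a=3 b=-481/165 c=-337/55 d=337/165
S(1/4) = 865/704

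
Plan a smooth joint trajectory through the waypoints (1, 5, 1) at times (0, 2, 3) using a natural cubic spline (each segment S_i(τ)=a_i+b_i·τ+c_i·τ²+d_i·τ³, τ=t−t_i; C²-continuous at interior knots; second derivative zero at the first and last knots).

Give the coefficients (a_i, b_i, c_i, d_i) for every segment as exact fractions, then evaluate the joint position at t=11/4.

  seg 0: a=1 b=4 c=0 d=-1/2
  seg 1: a=5 b=-2 c=-3 d=1
S(11/4) = 143/64

Δ: Δ0=2, Δ1=-4
row 1: diag=6, rhs=-36; c'=1/6, d'=-6
back: M1=-6
M: M0=0, M1=-6, M2=0
seg 0: a=1, c=M0/2=0, d=(M1−M0)/(6·2)=-1/2, b=Δ0−h0·(2M0+M1)/6=4
seg 1: a=5, c=M1/2=-3, d=(M2−M1)/(6·1)=1, b=Δ1−h1·(2M1+M2)/6=-2
t_q=11/4 → seg 1, τ=3/4; S=5+-2·τ+-3·τ²+1·τ³=143/64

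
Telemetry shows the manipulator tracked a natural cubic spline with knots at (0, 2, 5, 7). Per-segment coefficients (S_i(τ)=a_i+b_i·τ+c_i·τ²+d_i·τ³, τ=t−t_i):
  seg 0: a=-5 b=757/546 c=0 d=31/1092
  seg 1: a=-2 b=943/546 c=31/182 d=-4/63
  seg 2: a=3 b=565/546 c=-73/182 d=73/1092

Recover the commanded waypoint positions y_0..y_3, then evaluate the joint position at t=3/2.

y_0=-5 y_1=-2 y_2=3 y_3=4
S(3/2) = -1175/416

y_0 = S_0(0) = a_0 = -5
y_1 = S_1(0) = a_1 = -2
y_2 = S_2(0) = a_2 = 3
y_3 = S_2(2) = 4
t_q=3/2 is in segment 0 (τ=3/2); S_0(τ)=-1175/416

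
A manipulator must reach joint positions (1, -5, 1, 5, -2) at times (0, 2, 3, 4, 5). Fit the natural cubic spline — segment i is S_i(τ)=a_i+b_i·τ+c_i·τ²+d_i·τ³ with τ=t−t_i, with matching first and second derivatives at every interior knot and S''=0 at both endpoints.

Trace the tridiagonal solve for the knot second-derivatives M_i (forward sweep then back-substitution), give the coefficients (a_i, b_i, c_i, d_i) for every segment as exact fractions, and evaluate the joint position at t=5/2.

Δ: Δ0=-3, Δ1=6, Δ2=4, Δ3=-7
row 1: diag=6, rhs=54; c'=1/6, d'=9
row 2: denom=4−1·1/6=23/6; d'=(-12−1·9)/(23/6)=-126/23
row 3: denom=4−1·6/23=86/23; d'=(-66−1·-126/23)/(86/23)=-696/43
back: M3=-696/43
back: M2=-126/23−6/23·-696/43=-54/43
back: M1=9−1/6·-54/43=396/43
M: M0=0, M1=396/43, M2=-54/43, M3=-696/43, M4=0
seg 0: a=1, c=M0/2=0, d=(M1−M0)/(6·2)=33/43, b=Δ0−h0·(2M0+M1)/6=-261/43
seg 1: a=-5, c=M1/2=198/43, d=(M2−M1)/(6·1)=-75/43, b=Δ1−h1·(2M1+M2)/6=135/43
seg 2: a=1, c=M2/2=-27/43, d=(M3−M2)/(6·1)=-107/43, b=Δ2−h2·(2M2+M3)/6=306/43
seg 3: a=5, c=M3/2=-348/43, d=(M4−M3)/(6·1)=116/43, b=Δ3−h3·(2M3+M4)/6=-69/43
t_q=5/2 → seg 1, τ=1/2; S=-5+135/43·τ+198/43·τ²+-75/43·τ³=-859/344

  seg 0: a=1 b=-261/43 c=0 d=33/43
  seg 1: a=-5 b=135/43 c=198/43 d=-75/43
  seg 2: a=1 b=306/43 c=-27/43 d=-107/43
  seg 3: a=5 b=-69/43 c=-348/43 d=116/43
S(5/2) = -859/344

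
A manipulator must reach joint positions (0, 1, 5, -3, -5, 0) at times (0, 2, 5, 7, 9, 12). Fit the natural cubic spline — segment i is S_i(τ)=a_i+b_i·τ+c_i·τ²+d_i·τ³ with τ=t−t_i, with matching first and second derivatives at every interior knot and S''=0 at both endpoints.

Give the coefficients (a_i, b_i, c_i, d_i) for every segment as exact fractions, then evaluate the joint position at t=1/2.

Δ: Δ0=1/2, Δ1=4/3, Δ2=-4, Δ3=-1, Δ4=5/3
row 1: diag=10, rhs=5; c'=3/10, d'=1/2
row 2: denom=10−3·3/10=91/10; d'=(-32−3·1/2)/(91/10)=-335/91
row 3: denom=8−2·20/91=688/91; d'=(18−2·-335/91)/(688/91)=577/172
row 4: denom=10−2·91/344=1629/172; d'=(16−2·577/172)/(1629/172)=1598/1629
back: M4=1598/1629
back: M3=577/172−91/344·1598/1629=5042/1629
back: M2=-335/91−20/91·5042/1629=-7105/1629
back: M1=1/2−3/10·-7105/1629=982/543
M: M0=0, M1=982/543, M2=-7105/1629, M3=5042/1629, M4=1598/1629, M5=0
seg 0: a=0, c=M0/2=0, d=(M1−M0)/(6·2)=491/3258, b=Δ0−h0·(2M0+M1)/6=-335/3258
seg 1: a=1, c=M1/2=491/543, d=(M2−M1)/(6·3)=-10051/29322, b=Δ1−h1·(2M1+M2)/6=5557/3258
seg 2: a=5, c=M2/2=-7105/3258, d=(M3−M2)/(6·2)=4049/6516, b=Δ2−h2·(2M2+M3)/6=-3460/1629
seg 3: a=-3, c=M3/2=2521/1629, d=(M4−M3)/(6·2)=-287/1629, b=Δ3−h3·(2M3+M4)/6=-1841/543
seg 4: a=-5, c=M4/2=799/1629, d=(M5−M4)/(6·3)=-799/14661, b=Δ4−h4·(2M4+M5)/6=1117/1629
t_q=1/2 → seg 0, τ=1/2; S=0+-335/3258·τ+0·τ²+491/3258·τ³=-283/8688

  seg 0: a=0 b=-335/3258 c=0 d=491/3258
  seg 1: a=1 b=5557/3258 c=491/543 d=-10051/29322
  seg 2: a=5 b=-3460/1629 c=-7105/3258 d=4049/6516
  seg 3: a=-3 b=-1841/543 c=2521/1629 d=-287/1629
  seg 4: a=-5 b=1117/1629 c=799/1629 d=-799/14661
S(1/2) = -283/8688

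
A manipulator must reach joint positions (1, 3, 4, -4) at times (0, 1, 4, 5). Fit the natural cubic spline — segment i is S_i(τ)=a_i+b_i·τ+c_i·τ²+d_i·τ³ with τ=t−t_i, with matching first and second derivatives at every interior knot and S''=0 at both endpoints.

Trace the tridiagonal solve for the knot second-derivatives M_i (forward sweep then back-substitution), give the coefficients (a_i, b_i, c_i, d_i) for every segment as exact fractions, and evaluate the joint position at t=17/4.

Δ: Δ0=2, Δ1=1/3, Δ2=-8
row 1: diag=8, rhs=-10; c'=3/8, d'=-5/4
row 2: denom=8−3·3/8=55/8; d'=(-50−3·-5/4)/(55/8)=-74/11
back: M2=-74/11
back: M1=-5/4−3/8·-74/11=14/11
M: M0=0, M1=14/11, M2=-74/11, M3=0
seg 0: a=1, c=M0/2=0, d=(M1−M0)/(6·1)=7/33, b=Δ0−h0·(2M0+M1)/6=59/33
seg 1: a=3, c=M1/2=7/11, d=(M2−M1)/(6·3)=-4/9, b=Δ1−h1·(2M1+M2)/6=80/33
seg 2: a=4, c=M2/2=-37/11, d=(M3−M2)/(6·1)=37/33, b=Δ2−h2·(2M2+M3)/6=-190/33
t_q=17/4 → seg 2, τ=1/4; S=4+-190/33·τ+-37/11·τ²+37/33·τ³=1667/704

  seg 0: a=1 b=59/33 c=0 d=7/33
  seg 1: a=3 b=80/33 c=7/11 d=-4/9
  seg 2: a=4 b=-190/33 c=-37/11 d=37/33
S(17/4) = 1667/704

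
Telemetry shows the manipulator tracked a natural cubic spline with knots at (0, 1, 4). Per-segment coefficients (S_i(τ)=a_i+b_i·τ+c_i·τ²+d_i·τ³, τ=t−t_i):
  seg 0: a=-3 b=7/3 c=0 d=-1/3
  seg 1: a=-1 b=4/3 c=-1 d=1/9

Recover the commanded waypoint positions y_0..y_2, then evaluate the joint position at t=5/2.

y_0=-3 y_1=-1 y_2=-3
S(5/2) = -7/8

y_0 = S_0(0) = a_0 = -3
y_1 = S_1(0) = a_1 = -1
y_2 = S_1(3) = -3
t_q=5/2 is in segment 1 (τ=3/2); S_1(τ)=-7/8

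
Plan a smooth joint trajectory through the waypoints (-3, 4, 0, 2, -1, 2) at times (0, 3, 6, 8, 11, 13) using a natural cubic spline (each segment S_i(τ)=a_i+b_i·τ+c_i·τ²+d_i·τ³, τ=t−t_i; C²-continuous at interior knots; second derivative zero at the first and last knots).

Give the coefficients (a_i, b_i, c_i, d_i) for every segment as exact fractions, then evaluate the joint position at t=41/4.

Δ: Δ0=7/3, Δ1=-4/3, Δ2=1, Δ3=-1, Δ4=3/2
row 1: diag=12, rhs=-22; c'=1/4, d'=-11/6
row 2: denom=10−3·1/4=37/4; d'=(14−3·-11/6)/(37/4)=78/37
row 3: denom=10−2·8/37=354/37; d'=(-12−2·78/37)/(354/37)=-100/59
row 4: denom=10−3·37/118=1069/118; d'=(15−3·-100/59)/(1069/118)=2370/1069
back: M4=2370/1069
back: M3=-100/59−37/118·2370/1069=-2555/1069
back: M2=78/37−8/37·-2555/1069=2806/1069
back: M1=-11/6−1/4·2806/1069=-7984/3207
M: M0=0, M1=-7984/3207, M2=2806/1069, M3=-2555/1069, M4=2370/1069, M5=0
seg 0: a=-3, c=M0/2=0, d=(M1−M0)/(6·3)=-3992/28863, b=Δ0−h0·(2M0+M1)/6=3825/1069
seg 1: a=4, c=M1/2=-3992/3207, d=(M2−M1)/(6·3)=8201/28863, b=Δ1−h1·(2M1+M2)/6=-167/1069
seg 2: a=0, c=M2/2=1403/1069, d=(M3−M2)/(6·2)=-1787/4276, b=Δ2−h2·(2M2+M3)/6=50/1069
seg 3: a=2, c=M3/2=-2555/2138, d=(M4−M3)/(6·3)=4925/19242, b=Δ3−h3·(2M3+M4)/6=301/1069
seg 4: a=-1, c=M4/2=1185/1069, d=(M5−M4)/(6·2)=-395/2138, b=Δ4−h4·(2M4+M5)/6=47/2138
t_q=41/4 → seg 3, τ=9/4; S=2+301/1069·τ+-2555/2138·τ²+4925/19242·τ³=-68543/136832

  seg 0: a=-3 b=3825/1069 c=0 d=-3992/28863
  seg 1: a=4 b=-167/1069 c=-3992/3207 d=8201/28863
  seg 2: a=0 b=50/1069 c=1403/1069 d=-1787/4276
  seg 3: a=2 b=301/1069 c=-2555/2138 d=4925/19242
  seg 4: a=-1 b=47/2138 c=1185/1069 d=-395/2138
S(41/4) = -68543/136832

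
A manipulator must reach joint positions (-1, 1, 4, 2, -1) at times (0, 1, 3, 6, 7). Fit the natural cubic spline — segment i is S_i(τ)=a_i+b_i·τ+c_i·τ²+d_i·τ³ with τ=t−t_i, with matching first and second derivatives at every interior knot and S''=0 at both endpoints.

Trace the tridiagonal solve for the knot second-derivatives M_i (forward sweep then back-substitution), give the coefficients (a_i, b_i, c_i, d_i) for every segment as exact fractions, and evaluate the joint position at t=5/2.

Δ: Δ0=2, Δ1=3/2, Δ2=-2/3, Δ3=-3
row 1: diag=6, rhs=-3; c'=1/3, d'=-1/2
row 2: denom=10−2·1/3=28/3; d'=(-13−2·-1/2)/(28/3)=-9/7
row 3: denom=8−3·9/28=197/28; d'=(-14−3·-9/7)/(197/28)=-284/197
back: M3=-284/197
back: M2=-9/7−9/28·-284/197=-162/197
back: M1=-1/2−1/3·-162/197=-89/394
M: M0=0, M1=-89/394, M2=-162/197, M3=-284/197, M4=0
seg 0: a=-1, c=M0/2=0, d=(M1−M0)/(6·1)=-89/2364, b=Δ0−h0·(2M0+M1)/6=4817/2364
seg 1: a=1, c=M1/2=-89/788, d=(M2−M1)/(6·2)=-235/4728, b=Δ1−h1·(2M1+M2)/6=2275/1182
seg 2: a=4, c=M2/2=-81/197, d=(M3−M2)/(6·3)=-61/1773, b=Δ2−h2·(2M2+M3)/6=518/591
seg 3: a=2, c=M3/2=-142/197, d=(M4−M3)/(6·1)=142/591, b=Δ3−h3·(2M3+M4)/6=-1489/591
t_q=5/2 → seg 1, τ=3/2; S=1+2275/1182·τ+-89/788·τ²+-235/4728·τ³=43689/12608

  seg 0: a=-1 b=4817/2364 c=0 d=-89/2364
  seg 1: a=1 b=2275/1182 c=-89/788 d=-235/4728
  seg 2: a=4 b=518/591 c=-81/197 d=-61/1773
  seg 3: a=2 b=-1489/591 c=-142/197 d=142/591
S(5/2) = 43689/12608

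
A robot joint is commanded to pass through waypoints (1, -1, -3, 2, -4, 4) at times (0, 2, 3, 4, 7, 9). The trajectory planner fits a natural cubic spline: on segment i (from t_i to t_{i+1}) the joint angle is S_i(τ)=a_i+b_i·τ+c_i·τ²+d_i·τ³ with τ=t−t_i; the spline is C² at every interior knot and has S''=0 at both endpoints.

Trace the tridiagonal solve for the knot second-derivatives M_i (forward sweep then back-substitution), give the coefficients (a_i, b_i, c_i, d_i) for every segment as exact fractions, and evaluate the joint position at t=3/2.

  seg 0: a=1 b=145/1573 c=0 d=-859/3146
  seg 1: a=-1 b=-5009/1573 c=-2577/1573 d=4440/1573
  seg 2: a=-3 b=287/143 c=10743/1573 d=-6035/1573
  seg 3: a=2 b=6538/1573 c=-7362/1573 d=106/121
  seg 4: a=-4 b=-428/1573 c=5040/1573 d=-840/1573
S(3/2) = 5455/25168

Δ: Δ0=-1, Δ1=-2, Δ2=5, Δ3=-2, Δ4=4
row 1: diag=6, rhs=-6; c'=1/6, d'=-1
row 2: denom=4−1·1/6=23/6; d'=(42−1·-1)/(23/6)=258/23
row 3: denom=8−1·6/23=178/23; d'=(-42−1·258/23)/(178/23)=-612/89
row 4: denom=10−3·69/178=1573/178; d'=(36−3·-612/89)/(1573/178)=10080/1573
back: M4=10080/1573
back: M3=-612/89−69/178·10080/1573=-14724/1573
back: M2=258/23−6/23·-14724/1573=21486/1573
back: M1=-1−1/6·21486/1573=-5154/1573
M: M0=0, M1=-5154/1573, M2=21486/1573, M3=-14724/1573, M4=10080/1573, M5=0
seg 0: a=1, c=M0/2=0, d=(M1−M0)/(6·2)=-859/3146, b=Δ0−h0·(2M0+M1)/6=145/1573
seg 1: a=-1, c=M1/2=-2577/1573, d=(M2−M1)/(6·1)=4440/1573, b=Δ1−h1·(2M1+M2)/6=-5009/1573
seg 2: a=-3, c=M2/2=10743/1573, d=(M3−M2)/(6·1)=-6035/1573, b=Δ2−h2·(2M2+M3)/6=287/143
seg 3: a=2, c=M3/2=-7362/1573, d=(M4−M3)/(6·3)=106/121, b=Δ3−h3·(2M3+M4)/6=6538/1573
seg 4: a=-4, c=M4/2=5040/1573, d=(M5−M4)/(6·2)=-840/1573, b=Δ4−h4·(2M4+M5)/6=-428/1573
t_q=3/2 → seg 0, τ=3/2; S=1+145/1573·τ+0·τ²+-859/3146·τ³=5455/25168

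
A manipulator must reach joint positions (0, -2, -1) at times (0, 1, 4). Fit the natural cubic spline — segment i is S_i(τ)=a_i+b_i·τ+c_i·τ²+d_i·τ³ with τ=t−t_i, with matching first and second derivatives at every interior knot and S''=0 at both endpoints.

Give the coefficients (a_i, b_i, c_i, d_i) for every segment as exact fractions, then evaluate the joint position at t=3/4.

Δ: Δ0=-2, Δ1=1/3
row 1: diag=8, rhs=14; c'=3/8, d'=7/4
back: M1=7/4
M: M0=0, M1=7/4, M2=0
seg 0: a=0, c=M0/2=0, d=(M1−M0)/(6·1)=7/24, b=Δ0−h0·(2M0+M1)/6=-55/24
seg 1: a=-2, c=M1/2=7/8, d=(M2−M1)/(6·3)=-7/72, b=Δ1−h1·(2M1+M2)/6=-17/12
t_q=3/4 → seg 0, τ=3/4; S=0+-55/24·τ+0·τ²+7/24·τ³=-817/512

  seg 0: a=0 b=-55/24 c=0 d=7/24
  seg 1: a=-2 b=-17/12 c=7/8 d=-7/72
S(3/4) = -817/512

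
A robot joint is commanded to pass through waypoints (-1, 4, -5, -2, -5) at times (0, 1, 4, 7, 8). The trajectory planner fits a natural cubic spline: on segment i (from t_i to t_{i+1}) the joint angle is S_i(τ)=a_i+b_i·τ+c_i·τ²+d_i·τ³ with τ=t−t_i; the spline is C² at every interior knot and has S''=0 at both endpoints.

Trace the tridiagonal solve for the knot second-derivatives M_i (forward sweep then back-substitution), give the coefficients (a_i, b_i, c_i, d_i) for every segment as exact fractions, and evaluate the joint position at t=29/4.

  seg 0: a=-1 b=329/52 c=0 d=-69/52
  seg 1: a=4 b=61/26 c=-207/52 d=343/468
  seg 2: a=-5 b=-7/4 c=34/13 d=-265/468
  seg 3: a=-2 b=-35/26 c=-129/52 d=43/52
S(29/4) = -8249/3328

Δ: Δ0=5, Δ1=-3, Δ2=1, Δ3=-3
row 1: diag=8, rhs=-48; c'=3/8, d'=-6
row 2: denom=12−3·3/8=87/8; d'=(24−3·-6)/(87/8)=112/29
row 3: denom=8−3·8/29=208/29; d'=(-24−3·112/29)/(208/29)=-129/26
back: M3=-129/26
back: M2=112/29−8/29·-129/26=68/13
back: M1=-6−3/8·68/13=-207/26
M: M0=0, M1=-207/26, M2=68/13, M3=-129/26, M4=0
seg 0: a=-1, c=M0/2=0, d=(M1−M0)/(6·1)=-69/52, b=Δ0−h0·(2M0+M1)/6=329/52
seg 1: a=4, c=M1/2=-207/52, d=(M2−M1)/(6·3)=343/468, b=Δ1−h1·(2M1+M2)/6=61/26
seg 2: a=-5, c=M2/2=34/13, d=(M3−M2)/(6·3)=-265/468, b=Δ2−h2·(2M2+M3)/6=-7/4
seg 3: a=-2, c=M3/2=-129/52, d=(M4−M3)/(6·1)=43/52, b=Δ3−h3·(2M3+M4)/6=-35/26
t_q=29/4 → seg 3, τ=1/4; S=-2+-35/26·τ+-129/52·τ²+43/52·τ³=-8249/3328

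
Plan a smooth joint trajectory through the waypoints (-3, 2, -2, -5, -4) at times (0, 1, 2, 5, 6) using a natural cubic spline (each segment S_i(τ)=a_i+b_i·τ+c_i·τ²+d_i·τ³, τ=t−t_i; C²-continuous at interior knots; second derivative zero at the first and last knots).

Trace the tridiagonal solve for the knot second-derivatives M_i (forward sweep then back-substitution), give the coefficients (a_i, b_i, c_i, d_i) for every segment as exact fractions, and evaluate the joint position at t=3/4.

  seg 0: a=-3 b=1573/212 c=0 d=-513/212
  seg 1: a=2 b=17/106 c=-1539/212 d=657/212
  seg 2: a=-2 b=-1073/212 c=108/53 d=-145/636
  seg 3: a=-5 b=107/106 c=-3/212 d=1/212
S(3/4) = 20949/13568

Δ: Δ0=5, Δ1=-4, Δ2=-1, Δ3=1
row 1: diag=4, rhs=-54; c'=1/4, d'=-27/2
row 2: denom=8−1·1/4=31/4; d'=(18−1·-27/2)/(31/4)=126/31
row 3: denom=8−3·12/31=212/31; d'=(12−3·126/31)/(212/31)=-3/106
back: M3=-3/106
back: M2=126/31−12/31·-3/106=216/53
back: M1=-27/2−1/4·216/53=-1539/106
M: M0=0, M1=-1539/106, M2=216/53, M3=-3/106, M4=0
seg 0: a=-3, c=M0/2=0, d=(M1−M0)/(6·1)=-513/212, b=Δ0−h0·(2M0+M1)/6=1573/212
seg 1: a=2, c=M1/2=-1539/212, d=(M2−M1)/(6·1)=657/212, b=Δ1−h1·(2M1+M2)/6=17/106
seg 2: a=-2, c=M2/2=108/53, d=(M3−M2)/(6·3)=-145/636, b=Δ2−h2·(2M2+M3)/6=-1073/212
seg 3: a=-5, c=M3/2=-3/212, d=(M4−M3)/(6·1)=1/212, b=Δ3−h3·(2M3+M4)/6=107/106
t_q=3/4 → seg 0, τ=3/4; S=-3+1573/212·τ+0·τ²+-513/212·τ³=20949/13568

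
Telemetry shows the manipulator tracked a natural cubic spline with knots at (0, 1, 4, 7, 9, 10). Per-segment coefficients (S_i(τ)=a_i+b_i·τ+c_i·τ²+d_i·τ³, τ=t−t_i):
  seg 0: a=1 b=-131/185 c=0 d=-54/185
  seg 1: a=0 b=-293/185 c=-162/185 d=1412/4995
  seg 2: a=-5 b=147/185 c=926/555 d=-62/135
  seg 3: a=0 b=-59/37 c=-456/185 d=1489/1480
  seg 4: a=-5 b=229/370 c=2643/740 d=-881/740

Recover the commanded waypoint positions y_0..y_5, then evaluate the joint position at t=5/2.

y_0=1 y_1=0 y_2=-5 y_3=0 y_4=-5 y_5=-2
S(5/2) = -251/74

y_0 = S_0(0) = a_0 = 1
y_1 = S_1(0) = a_1 = 0
y_2 = S_2(0) = a_2 = -5
y_3 = S_3(0) = a_3 = 0
y_4 = S_4(0) = a_4 = -5
y_5 = S_4(1) = -2
t_q=5/2 is in segment 1 (τ=3/2); S_1(τ)=-251/74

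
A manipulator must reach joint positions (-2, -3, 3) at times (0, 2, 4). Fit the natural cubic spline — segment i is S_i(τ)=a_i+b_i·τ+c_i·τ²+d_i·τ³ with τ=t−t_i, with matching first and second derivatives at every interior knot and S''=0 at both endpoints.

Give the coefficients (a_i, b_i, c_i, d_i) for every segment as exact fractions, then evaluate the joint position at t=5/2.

Δ: Δ0=-1/2, Δ1=3
row 1: diag=8, rhs=21; c'=1/4, d'=21/8
back: M1=21/8
M: M0=0, M1=21/8, M2=0
seg 0: a=-2, c=M0/2=0, d=(M1−M0)/(6·2)=7/32, b=Δ0−h0·(2M0+M1)/6=-11/8
seg 1: a=-3, c=M1/2=21/16, d=(M2−M1)/(6·2)=-7/32, b=Δ1−h1·(2M1+M2)/6=5/4
t_q=5/2 → seg 1, τ=1/2; S=-3+5/4·τ+21/16·τ²+-7/32·τ³=-531/256

  seg 0: a=-2 b=-11/8 c=0 d=7/32
  seg 1: a=-3 b=5/4 c=21/16 d=-7/32
S(5/2) = -531/256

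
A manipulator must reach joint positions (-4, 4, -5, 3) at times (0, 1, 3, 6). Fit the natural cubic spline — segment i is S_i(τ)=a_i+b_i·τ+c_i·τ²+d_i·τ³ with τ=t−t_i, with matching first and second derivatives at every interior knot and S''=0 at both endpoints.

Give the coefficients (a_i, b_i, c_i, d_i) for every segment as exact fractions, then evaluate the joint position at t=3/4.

Δ: Δ0=8, Δ1=-9/2, Δ2=8/3
row 1: diag=6, rhs=-75; c'=1/3, d'=-25/2
row 2: denom=10−2·1/3=28/3; d'=(43−2·-25/2)/(28/3)=51/7
back: M2=51/7
back: M1=-25/2−1/3·51/7=-209/14
M: M0=0, M1=-209/14, M2=51/7, M3=0
seg 0: a=-4, c=M0/2=0, d=(M1−M0)/(6·1)=-209/84, b=Δ0−h0·(2M0+M1)/6=881/84
seg 1: a=4, c=M1/2=-209/28, d=(M2−M1)/(6·2)=311/168, b=Δ1−h1·(2M1+M2)/6=127/42
seg 2: a=-5, c=M2/2=51/14, d=(M3−M2)/(6·3)=-17/42, b=Δ2−h2·(2M2+M3)/6=-97/21
t_q=3/4 → seg 0, τ=3/4; S=-4+881/84·τ+0·τ²+-209/84·τ³=721/256

  seg 0: a=-4 b=881/84 c=0 d=-209/84
  seg 1: a=4 b=127/42 c=-209/28 d=311/168
  seg 2: a=-5 b=-97/21 c=51/14 d=-17/42
S(3/4) = 721/256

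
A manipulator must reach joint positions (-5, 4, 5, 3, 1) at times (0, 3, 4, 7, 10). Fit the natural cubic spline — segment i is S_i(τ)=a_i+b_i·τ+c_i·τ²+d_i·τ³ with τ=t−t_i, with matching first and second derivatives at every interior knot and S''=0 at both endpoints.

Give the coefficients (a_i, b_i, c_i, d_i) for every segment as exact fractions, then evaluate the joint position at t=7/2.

Δ: Δ0=3, Δ1=1, Δ2=-2/3, Δ3=-2/3
row 1: diag=8, rhs=-12; c'=1/8, d'=-3/2
row 2: denom=8−1·1/8=63/8; d'=(-10−1·-3/2)/(63/8)=-68/63
row 3: denom=12−3·8/21=76/7; d'=(0−3·-68/63)/(76/7)=17/57
back: M3=17/57
back: M2=-68/63−8/21·17/57=-68/57
back: M1=-3/2−1/8·-68/57=-77/57
M: M0=0, M1=-77/57, M2=-68/57, M3=17/57, M4=0
seg 0: a=-5, c=M0/2=0, d=(M1−M0)/(6·3)=-77/1026, b=Δ0−h0·(2M0+M1)/6=419/114
seg 1: a=4, c=M1/2=-77/114, d=(M2−M1)/(6·1)=1/38, b=Δ1−h1·(2M1+M2)/6=94/57
seg 2: a=5, c=M2/2=-34/57, d=(M3−M2)/(6·3)=85/1026, b=Δ2−h2·(2M2+M3)/6=43/114
seg 3: a=3, c=M3/2=17/114, d=(M4−M3)/(6·3)=-17/1026, b=Δ3−h3·(2M3+M4)/6=-55/57
t_q=7/2 → seg 1, τ=1/2; S=4+94/57·τ+-77/114·τ²+1/38·τ³=4249/912

  seg 0: a=-5 b=419/114 c=0 d=-77/1026
  seg 1: a=4 b=94/57 c=-77/114 d=1/38
  seg 2: a=5 b=43/114 c=-34/57 d=85/1026
  seg 3: a=3 b=-55/57 c=17/114 d=-17/1026
S(7/2) = 4249/912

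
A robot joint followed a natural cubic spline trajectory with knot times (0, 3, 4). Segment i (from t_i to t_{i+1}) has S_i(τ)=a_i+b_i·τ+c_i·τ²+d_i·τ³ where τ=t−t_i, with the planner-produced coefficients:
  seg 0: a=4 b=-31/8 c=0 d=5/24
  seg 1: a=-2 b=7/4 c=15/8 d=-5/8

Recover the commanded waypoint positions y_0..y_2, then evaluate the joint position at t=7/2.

y_0 = S_0(0) = a_0 = 4
y_1 = S_1(0) = a_1 = -2
y_2 = S_1(1) = 1
t_q=7/2 is in segment 1 (τ=1/2); S_1(τ)=-47/64

y_0=4 y_1=-2 y_2=1
S(7/2) = -47/64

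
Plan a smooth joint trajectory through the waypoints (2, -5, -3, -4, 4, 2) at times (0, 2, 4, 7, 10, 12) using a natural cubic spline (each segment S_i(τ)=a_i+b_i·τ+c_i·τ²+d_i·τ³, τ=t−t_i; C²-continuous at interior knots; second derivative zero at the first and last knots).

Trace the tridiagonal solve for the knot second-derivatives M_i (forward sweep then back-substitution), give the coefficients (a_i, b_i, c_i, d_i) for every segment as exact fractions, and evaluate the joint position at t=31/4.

Δ: Δ0=-7/2, Δ1=1, Δ2=-1/3, Δ3=8/3, Δ4=-1
row 1: diag=8, rhs=27; c'=1/4, d'=27/8
row 2: denom=10−2·1/4=19/2; d'=(-8−2·27/8)/(19/2)=-59/38
row 3: denom=12−3·6/19=210/19; d'=(18−3·-59/38)/(210/19)=41/20
row 4: denom=10−3·19/70=643/70; d'=(-22−3·41/20)/(643/70)=-3941/1286
back: M4=-3941/1286
back: M3=41/20−19/70·-3941/1286=1853/643
back: M2=-59/38−6/19·1853/643=-3167/1286
back: M1=27/8−1/4·-3167/1286=2566/643
M: M0=0, M1=2566/643, M2=-3167/1286, M3=1853/643, M4=-3941/1286, M5=0
seg 0: a=2, c=M0/2=0, d=(M1−M0)/(6·2)=1283/3858, b=Δ0−h0·(2M0+M1)/6=-18635/3858
seg 1: a=-5, c=M1/2=1283/643, d=(M2−M1)/(6·2)=-8299/15432, b=Δ1−h1·(2M1+M2)/6=-3239/3858
seg 2: a=-3, c=M2/2=-3167/2572, d=(M3−M2)/(6·3)=2291/7716, b=Δ2−h2·(2M2+M3)/6=1328/1929
seg 3: a=-4, c=M3/2=1853/1286, d=(M4−M3)/(6·3)=-2549/7716, b=Δ3−h3·(2M3+M4)/6=10163/7716
seg 4: a=4, c=M4/2=-3941/2572, d=(M5−M4)/(6·2)=3941/15432, b=Δ4−h4·(2M4+M5)/6=2012/1929
t_q=31/4 → seg 3, τ=3/4; S=-4+10163/7716·τ+1853/1286·τ²+-2549/7716·τ³=-385349/164608

  seg 0: a=2 b=-18635/3858 c=0 d=1283/3858
  seg 1: a=-5 b=-3239/3858 c=1283/643 d=-8299/15432
  seg 2: a=-3 b=1328/1929 c=-3167/2572 d=2291/7716
  seg 3: a=-4 b=10163/7716 c=1853/1286 d=-2549/7716
  seg 4: a=4 b=2012/1929 c=-3941/2572 d=3941/15432
S(31/4) = -385349/164608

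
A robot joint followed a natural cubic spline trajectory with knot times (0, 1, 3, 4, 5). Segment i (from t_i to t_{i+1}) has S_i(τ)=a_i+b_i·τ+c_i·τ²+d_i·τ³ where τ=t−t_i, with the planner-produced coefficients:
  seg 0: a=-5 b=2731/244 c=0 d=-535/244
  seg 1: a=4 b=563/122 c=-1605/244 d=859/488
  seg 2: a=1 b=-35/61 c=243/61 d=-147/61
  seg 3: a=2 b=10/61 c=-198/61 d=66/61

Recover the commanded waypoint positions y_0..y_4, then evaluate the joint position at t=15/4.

y_0 = S_0(0) = a_0 = -5
y_1 = S_1(0) = a_1 = 4
y_2 = S_2(0) = a_2 = 1
y_3 = S_3(0) = a_3 = 2
y_4 = S_3(1) = 0
t_q=15/4 is in segment 2 (τ=3/4); S_2(τ)=7003/3904

y_0=-5 y_1=4 y_2=1 y_3=2 y_4=0
S(15/4) = 7003/3904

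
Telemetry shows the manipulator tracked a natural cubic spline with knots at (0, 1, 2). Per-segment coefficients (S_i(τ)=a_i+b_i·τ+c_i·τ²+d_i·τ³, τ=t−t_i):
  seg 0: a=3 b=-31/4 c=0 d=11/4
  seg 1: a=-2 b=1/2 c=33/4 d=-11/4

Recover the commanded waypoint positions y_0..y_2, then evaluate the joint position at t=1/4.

y_0 = S_0(0) = a_0 = 3
y_1 = S_1(0) = a_1 = -2
y_2 = S_1(1) = 4
t_q=1/4 is in segment 0 (τ=1/4); S_0(τ)=283/256

y_0=3 y_1=-2 y_2=4
S(1/4) = 283/256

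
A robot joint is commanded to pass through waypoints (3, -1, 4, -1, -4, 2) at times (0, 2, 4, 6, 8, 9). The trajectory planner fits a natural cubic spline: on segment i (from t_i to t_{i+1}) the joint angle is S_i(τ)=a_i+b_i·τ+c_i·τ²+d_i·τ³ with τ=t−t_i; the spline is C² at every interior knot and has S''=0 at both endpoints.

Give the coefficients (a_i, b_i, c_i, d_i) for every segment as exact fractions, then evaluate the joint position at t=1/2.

  seg 0: a=3 b=-541/153 c=0 d=235/612
  seg 1: a=-1 b=164/153 c=235/102 d=-973/1224
  seg 2: a=4 b=229/306 c=-503/204 d=515/1224
  seg 3: a=-1 b=-622/153 c=1/17 d=749/1224
  seg 4: a=-4 b=1075/306 c=761/204 d=-761/612
S(1/2) = 2089/1632

Δ: Δ0=-2, Δ1=5/2, Δ2=-5/2, Δ3=-3/2, Δ4=6
row 1: diag=8, rhs=27; c'=1/4, d'=27/8
row 2: denom=8−2·1/4=15/2; d'=(-30−2·27/8)/(15/2)=-49/10
row 3: denom=8−2·4/15=112/15; d'=(6−2·-49/10)/(112/15)=237/112
row 4: denom=6−2·15/56=153/28; d'=(45−2·237/112)/(153/28)=761/102
back: M4=761/102
back: M3=237/112−15/56·761/102=2/17
back: M2=-49/10−4/15·2/17=-503/102
back: M1=27/8−1/4·-503/102=235/51
M: M0=0, M1=235/51, M2=-503/102, M3=2/17, M4=761/102, M5=0
seg 0: a=3, c=M0/2=0, d=(M1−M0)/(6·2)=235/612, b=Δ0−h0·(2M0+M1)/6=-541/153
seg 1: a=-1, c=M1/2=235/102, d=(M2−M1)/(6·2)=-973/1224, b=Δ1−h1·(2M1+M2)/6=164/153
seg 2: a=4, c=M2/2=-503/204, d=(M3−M2)/(6·2)=515/1224, b=Δ2−h2·(2M2+M3)/6=229/306
seg 3: a=-1, c=M3/2=1/17, d=(M4−M3)/(6·2)=749/1224, b=Δ3−h3·(2M3+M4)/6=-622/153
seg 4: a=-4, c=M4/2=761/204, d=(M5−M4)/(6·1)=-761/612, b=Δ4−h4·(2M4+M5)/6=1075/306
t_q=1/2 → seg 0, τ=1/2; S=3+-541/153·τ+0·τ²+235/612·τ³=2089/1632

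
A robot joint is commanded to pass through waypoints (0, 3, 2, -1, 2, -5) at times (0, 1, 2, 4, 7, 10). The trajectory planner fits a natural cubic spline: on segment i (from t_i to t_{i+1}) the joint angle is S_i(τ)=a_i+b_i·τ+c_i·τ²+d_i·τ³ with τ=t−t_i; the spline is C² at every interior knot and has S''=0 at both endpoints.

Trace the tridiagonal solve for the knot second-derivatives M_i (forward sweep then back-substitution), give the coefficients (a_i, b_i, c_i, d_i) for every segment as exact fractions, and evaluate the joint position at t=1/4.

Δ: Δ0=3, Δ1=-1, Δ2=-3/2, Δ3=1, Δ4=-7/3
row 1: diag=4, rhs=-24; c'=1/4, d'=-6
row 2: denom=6−1·1/4=23/4; d'=(-3−1·-6)/(23/4)=12/23
row 3: denom=10−2·8/23=214/23; d'=(15−2·12/23)/(214/23)=3/2
row 4: denom=12−3·69/214=2361/214; d'=(-20−3·3/2)/(2361/214)=-5243/2361
back: M4=-5243/2361
back: M3=3/2−69/214·-5243/2361=1744/787
back: M2=12/23−8/23·1744/787=-196/787
back: M1=-6−1/4·-196/787=-4673/787
M: M0=0, M1=-4673/787, M2=-196/787, M3=1744/787, M4=-5243/2361, M5=0
seg 0: a=0, c=M0/2=0, d=(M1−M0)/(6·1)=-4673/4722, b=Δ0−h0·(2M0+M1)/6=18839/4722
seg 1: a=3, c=M1/2=-4673/1574, d=(M2−M1)/(6·1)=4477/4722, b=Δ1−h1·(2M1+M2)/6=2410/2361
seg 2: a=2, c=M2/2=-98/787, d=(M3−M2)/(6·2)=485/2361, b=Δ2−h2·(2M2+M3)/6=-9787/4722
seg 3: a=-1, c=M3/2=872/787, d=(M4−M3)/(6·3)=-10475/42498, b=Δ3−h3·(2M3+M4)/6=-499/4722
seg 4: a=2, c=M4/2=-5243/4722, d=(M5−M4)/(6·3)=5243/42498, b=Δ4−h4·(2M4+M5)/6=-266/2361
t_q=1/4 → seg 0, τ=1/4; S=0+18839/4722·τ+0·τ²+-4673/4722·τ³=98917/100736

  seg 0: a=0 b=18839/4722 c=0 d=-4673/4722
  seg 1: a=3 b=2410/2361 c=-4673/1574 d=4477/4722
  seg 2: a=2 b=-9787/4722 c=-98/787 d=485/2361
  seg 3: a=-1 b=-499/4722 c=872/787 d=-10475/42498
  seg 4: a=2 b=-266/2361 c=-5243/4722 d=5243/42498
S(1/4) = 98917/100736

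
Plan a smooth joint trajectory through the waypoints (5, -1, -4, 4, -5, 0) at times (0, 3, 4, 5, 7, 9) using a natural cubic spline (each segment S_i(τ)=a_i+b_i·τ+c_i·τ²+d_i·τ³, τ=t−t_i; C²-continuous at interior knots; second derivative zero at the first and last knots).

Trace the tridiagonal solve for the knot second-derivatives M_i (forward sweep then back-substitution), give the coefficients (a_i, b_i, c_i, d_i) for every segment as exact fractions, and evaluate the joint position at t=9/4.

  seg 0: a=5 b=-151/650 c=0 d=-383/1950
  seg 1: a=-1 b=-1799/325 c=-1149/650 d=2797/650
  seg 2: a=-4 b=499/130 c=3621/325 d=-349/50
  seg 3: a=4 b=1684/325 c=-6369/650 d=1289/520
  seg 4: a=-5 b=-2773/650 c=6597/1300 d=-2199/2600
S(9/4) = 93187/41600

Δ: Δ0=-2, Δ1=-3, Δ2=8, Δ3=-9/2, Δ4=5/2
row 1: diag=8, rhs=-6; c'=1/8, d'=-3/4
row 2: denom=4−1·1/8=31/8; d'=(66−1·-3/4)/(31/8)=534/31
row 3: denom=6−1·8/31=178/31; d'=(-75−1·534/31)/(178/31)=-2859/178
row 4: denom=8−2·31/89=650/89; d'=(42−2·-2859/178)/(650/89)=6597/650
back: M4=6597/650
back: M3=-2859/178−31/89·6597/650=-6369/325
back: M2=534/31−8/31·-6369/325=7242/325
back: M1=-3/4−1/8·7242/325=-1149/325
M: M0=0, M1=-1149/325, M2=7242/325, M3=-6369/325, M4=6597/650, M5=0
seg 0: a=5, c=M0/2=0, d=(M1−M0)/(6·3)=-383/1950, b=Δ0−h0·(2M0+M1)/6=-151/650
seg 1: a=-1, c=M1/2=-1149/650, d=(M2−M1)/(6·1)=2797/650, b=Δ1−h1·(2M1+M2)/6=-1799/325
seg 2: a=-4, c=M2/2=3621/325, d=(M3−M2)/(6·1)=-349/50, b=Δ2−h2·(2M2+M3)/6=499/130
seg 3: a=4, c=M3/2=-6369/650, d=(M4−M3)/(6·2)=1289/520, b=Δ3−h3·(2M3+M4)/6=1684/325
seg 4: a=-5, c=M4/2=6597/1300, d=(M5−M4)/(6·2)=-2199/2600, b=Δ4−h4·(2M4+M5)/6=-2773/650
t_q=9/4 → seg 0, τ=9/4; S=5+-151/650·τ+0·τ²+-383/1950·τ³=93187/41600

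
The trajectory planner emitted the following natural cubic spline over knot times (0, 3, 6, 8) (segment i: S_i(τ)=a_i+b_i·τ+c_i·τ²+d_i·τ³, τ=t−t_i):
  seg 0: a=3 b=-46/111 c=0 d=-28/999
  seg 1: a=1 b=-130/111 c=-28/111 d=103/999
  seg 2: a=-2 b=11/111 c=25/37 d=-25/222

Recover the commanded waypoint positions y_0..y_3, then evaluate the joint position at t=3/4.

y_0=3 y_1=1 y_2=-2 y_3=0
S(3/4) = 1585/592

y_0 = S_0(0) = a_0 = 3
y_1 = S_1(0) = a_1 = 1
y_2 = S_2(0) = a_2 = -2
y_3 = S_2(2) = 0
t_q=3/4 is in segment 0 (τ=3/4); S_0(τ)=1585/592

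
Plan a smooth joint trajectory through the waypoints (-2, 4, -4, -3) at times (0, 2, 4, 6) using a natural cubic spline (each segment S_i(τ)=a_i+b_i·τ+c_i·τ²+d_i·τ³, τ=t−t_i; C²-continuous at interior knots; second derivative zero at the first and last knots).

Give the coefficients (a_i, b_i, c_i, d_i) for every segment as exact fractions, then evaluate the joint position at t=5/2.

  seg 0: a=-2 b=31/6 c=0 d=-13/24
  seg 1: a=4 b=-4/3 c=-13/4 d=23/24
  seg 2: a=-4 b=-17/6 c=5/2 d=-5/12
S(5/2) = 169/64

Δ: Δ0=3, Δ1=-4, Δ2=1/2
row 1: diag=8, rhs=-42; c'=1/4, d'=-21/4
row 2: denom=8−2·1/4=15/2; d'=(27−2·-21/4)/(15/2)=5
back: M2=5
back: M1=-21/4−1/4·5=-13/2
M: M0=0, M1=-13/2, M2=5, M3=0
seg 0: a=-2, c=M0/2=0, d=(M1−M0)/(6·2)=-13/24, b=Δ0−h0·(2M0+M1)/6=31/6
seg 1: a=4, c=M1/2=-13/4, d=(M2−M1)/(6·2)=23/24, b=Δ1−h1·(2M1+M2)/6=-4/3
seg 2: a=-4, c=M2/2=5/2, d=(M3−M2)/(6·2)=-5/12, b=Δ2−h2·(2M2+M3)/6=-17/6
t_q=5/2 → seg 1, τ=1/2; S=4+-4/3·τ+-13/4·τ²+23/24·τ³=169/64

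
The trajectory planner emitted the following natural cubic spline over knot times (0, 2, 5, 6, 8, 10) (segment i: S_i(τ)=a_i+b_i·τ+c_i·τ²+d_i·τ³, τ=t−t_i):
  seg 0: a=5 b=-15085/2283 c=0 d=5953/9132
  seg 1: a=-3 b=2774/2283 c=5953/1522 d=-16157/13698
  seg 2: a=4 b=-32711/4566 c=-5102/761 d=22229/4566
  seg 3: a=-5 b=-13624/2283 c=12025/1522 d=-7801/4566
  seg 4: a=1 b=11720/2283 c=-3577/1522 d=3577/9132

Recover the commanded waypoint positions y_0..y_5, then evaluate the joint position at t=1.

y_0 = S_0(0) = a_0 = 5
y_1 = S_1(0) = a_1 = -3
y_2 = S_2(0) = a_2 = 4
y_3 = S_3(0) = a_3 = -5
y_4 = S_4(0) = a_4 = 1
y_5 = S_4(2) = 5
t_q=1 is in segment 0 (τ=1); S_0(τ)=-2909/3044

y_0=5 y_1=-3 y_2=4 y_3=-5 y_4=1 y_5=5
S(1) = -2909/3044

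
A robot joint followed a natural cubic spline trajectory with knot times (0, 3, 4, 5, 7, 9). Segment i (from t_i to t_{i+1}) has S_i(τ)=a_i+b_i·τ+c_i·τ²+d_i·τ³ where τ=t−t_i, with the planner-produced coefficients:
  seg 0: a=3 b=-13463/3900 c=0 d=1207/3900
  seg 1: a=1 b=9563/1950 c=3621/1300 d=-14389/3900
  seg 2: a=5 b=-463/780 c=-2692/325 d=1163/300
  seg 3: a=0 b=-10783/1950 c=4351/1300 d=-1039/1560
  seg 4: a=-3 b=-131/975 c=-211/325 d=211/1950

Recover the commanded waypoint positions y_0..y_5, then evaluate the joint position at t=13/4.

y_0=3 y_1=1 y_2=5 y_3=0 y_4=-3 y_5=-5
S(13/4) = 194893/83200

y_0 = S_0(0) = a_0 = 3
y_1 = S_1(0) = a_1 = 1
y_2 = S_2(0) = a_2 = 5
y_3 = S_3(0) = a_3 = 0
y_4 = S_4(0) = a_4 = -3
y_5 = S_4(2) = -5
t_q=13/4 is in segment 1 (τ=1/4); S_1(τ)=194893/83200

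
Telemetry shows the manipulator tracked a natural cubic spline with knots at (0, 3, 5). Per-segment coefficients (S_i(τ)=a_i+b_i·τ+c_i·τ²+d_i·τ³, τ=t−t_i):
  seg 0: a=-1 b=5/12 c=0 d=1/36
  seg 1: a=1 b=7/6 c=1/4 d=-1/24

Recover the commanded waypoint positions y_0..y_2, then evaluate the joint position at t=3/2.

y_0=-1 y_1=1 y_2=4
S(3/2) = -9/32

y_0 = S_0(0) = a_0 = -1
y_1 = S_1(0) = a_1 = 1
y_2 = S_1(2) = 4
t_q=3/2 is in segment 0 (τ=3/2); S_0(τ)=-9/32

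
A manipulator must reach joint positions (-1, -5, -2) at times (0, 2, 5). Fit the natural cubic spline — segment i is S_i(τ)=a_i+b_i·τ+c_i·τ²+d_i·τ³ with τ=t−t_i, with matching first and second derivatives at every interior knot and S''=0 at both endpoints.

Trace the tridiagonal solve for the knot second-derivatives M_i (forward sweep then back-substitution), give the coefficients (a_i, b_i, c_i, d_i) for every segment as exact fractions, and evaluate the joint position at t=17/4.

  seg 0: a=-1 b=-13/5 c=0 d=3/20
  seg 1: a=-5 b=-4/5 c=9/10 d=-1/10
S(17/4) = -433/128

Δ: Δ0=-2, Δ1=1
row 1: diag=10, rhs=18; c'=3/10, d'=9/5
back: M1=9/5
M: M0=0, M1=9/5, M2=0
seg 0: a=-1, c=M0/2=0, d=(M1−M0)/(6·2)=3/20, b=Δ0−h0·(2M0+M1)/6=-13/5
seg 1: a=-5, c=M1/2=9/10, d=(M2−M1)/(6·3)=-1/10, b=Δ1−h1·(2M1+M2)/6=-4/5
t_q=17/4 → seg 1, τ=9/4; S=-5+-4/5·τ+9/10·τ²+-1/10·τ³=-433/128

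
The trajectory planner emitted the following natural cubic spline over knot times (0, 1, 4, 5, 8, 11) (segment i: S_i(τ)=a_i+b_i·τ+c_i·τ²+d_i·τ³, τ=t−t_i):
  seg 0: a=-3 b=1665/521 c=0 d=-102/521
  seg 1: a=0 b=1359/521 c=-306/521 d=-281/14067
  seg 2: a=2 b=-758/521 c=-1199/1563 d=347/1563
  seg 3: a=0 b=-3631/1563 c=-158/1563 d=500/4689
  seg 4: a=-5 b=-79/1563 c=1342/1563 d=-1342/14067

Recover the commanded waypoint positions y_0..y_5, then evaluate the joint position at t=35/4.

y_0 = S_0(0) = a_0 = -3
y_1 = S_1(0) = a_1 = 0
y_2 = S_2(0) = a_2 = 2
y_3 = S_3(0) = a_3 = 0
y_4 = S_4(0) = a_4 = -5
y_5 = S_4(3) = 0
t_q=35/4 is in segment 4 (τ=3/4); S_4(τ)=-76611/16672

y_0=-3 y_1=0 y_2=2 y_3=0 y_4=-5 y_5=0
S(35/4) = -76611/16672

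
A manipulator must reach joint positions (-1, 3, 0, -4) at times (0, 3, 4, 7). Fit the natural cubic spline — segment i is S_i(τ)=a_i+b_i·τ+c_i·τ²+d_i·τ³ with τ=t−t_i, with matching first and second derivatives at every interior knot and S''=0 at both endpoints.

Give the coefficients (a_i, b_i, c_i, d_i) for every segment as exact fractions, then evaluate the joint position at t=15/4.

  seg 0: a=-1 b=193/63 c=0 d=-109/567
  seg 1: a=3 b=-134/63 c=-109/63 d=6/7
  seg 2: a=0 b=-190/63 c=53/63 d=-53/567
S(15/4) = 533/672

Δ: Δ0=4/3, Δ1=-3, Δ2=-4/3
row 1: diag=8, rhs=-26; c'=1/8, d'=-13/4
row 2: denom=8−1·1/8=63/8; d'=(10−1·-13/4)/(63/8)=106/63
back: M2=106/63
back: M1=-13/4−1/8·106/63=-218/63
M: M0=0, M1=-218/63, M2=106/63, M3=0
seg 0: a=-1, c=M0/2=0, d=(M1−M0)/(6·3)=-109/567, b=Δ0−h0·(2M0+M1)/6=193/63
seg 1: a=3, c=M1/2=-109/63, d=(M2−M1)/(6·1)=6/7, b=Δ1−h1·(2M1+M2)/6=-134/63
seg 2: a=0, c=M2/2=53/63, d=(M3−M2)/(6·3)=-53/567, b=Δ2−h2·(2M2+M3)/6=-190/63
t_q=15/4 → seg 1, τ=3/4; S=3+-134/63·τ+-109/63·τ²+6/7·τ³=533/672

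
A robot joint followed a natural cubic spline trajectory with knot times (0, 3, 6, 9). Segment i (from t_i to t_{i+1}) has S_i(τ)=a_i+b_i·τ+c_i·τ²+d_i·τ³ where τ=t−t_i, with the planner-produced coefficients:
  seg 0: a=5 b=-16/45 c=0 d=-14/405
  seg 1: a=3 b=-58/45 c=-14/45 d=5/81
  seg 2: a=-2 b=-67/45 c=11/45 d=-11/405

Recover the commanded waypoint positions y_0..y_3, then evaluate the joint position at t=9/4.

y_0 = S_0(0) = a_0 = 5
y_1 = S_1(0) = a_1 = 3
y_2 = S_2(0) = a_2 = -2
y_3 = S_2(3) = -5
t_q=9/4 is in segment 0 (τ=9/4); S_0(τ)=609/160

y_0=5 y_1=3 y_2=-2 y_3=-5
S(9/4) = 609/160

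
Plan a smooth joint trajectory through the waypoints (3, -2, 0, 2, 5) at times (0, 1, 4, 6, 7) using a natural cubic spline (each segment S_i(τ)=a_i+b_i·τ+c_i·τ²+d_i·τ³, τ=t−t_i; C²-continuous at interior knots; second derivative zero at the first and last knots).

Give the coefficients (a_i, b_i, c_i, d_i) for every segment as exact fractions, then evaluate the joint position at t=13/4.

  seg 0: a=3 b=-3440/591 c=0 d=485/591
  seg 1: a=-2 b=-1985/591 c=485/197 d=-662/1773
  seg 2: a=0 b=787/591 c=-177/197 d=433/1182
  seg 3: a=2 b=1261/591 c=256/197 d=-256/591
S(13/4) = -8489/6304

Δ: Δ0=-5, Δ1=2/3, Δ2=1, Δ3=3
row 1: diag=8, rhs=34; c'=3/8, d'=17/4
row 2: denom=10−3·3/8=71/8; d'=(2−3·17/4)/(71/8)=-86/71
row 3: denom=6−2·16/71=394/71; d'=(12−2·-86/71)/(394/71)=512/197
back: M3=512/197
back: M2=-86/71−16/71·512/197=-354/197
back: M1=17/4−3/8·-354/197=970/197
M: M0=0, M1=970/197, M2=-354/197, M3=512/197, M4=0
seg 0: a=3, c=M0/2=0, d=(M1−M0)/(6·1)=485/591, b=Δ0−h0·(2M0+M1)/6=-3440/591
seg 1: a=-2, c=M1/2=485/197, d=(M2−M1)/(6·3)=-662/1773, b=Δ1−h1·(2M1+M2)/6=-1985/591
seg 2: a=0, c=M2/2=-177/197, d=(M3−M2)/(6·2)=433/1182, b=Δ2−h2·(2M2+M3)/6=787/591
seg 3: a=2, c=M3/2=256/197, d=(M4−M3)/(6·1)=-256/591, b=Δ3−h3·(2M3+M4)/6=1261/591
t_q=13/4 → seg 1, τ=9/4; S=-2+-1985/591·τ+485/197·τ²+-662/1773·τ³=-8489/6304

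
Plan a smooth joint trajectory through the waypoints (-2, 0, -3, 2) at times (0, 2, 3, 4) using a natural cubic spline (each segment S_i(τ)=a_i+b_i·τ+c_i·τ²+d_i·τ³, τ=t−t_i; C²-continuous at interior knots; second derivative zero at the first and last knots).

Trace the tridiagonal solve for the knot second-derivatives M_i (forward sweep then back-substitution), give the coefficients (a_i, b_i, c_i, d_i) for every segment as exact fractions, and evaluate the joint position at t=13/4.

  seg 0: a=-2 b=71/23 c=0 d=-12/23
  seg 1: a=0 b=-73/23 c=-72/23 d=76/23
  seg 2: a=-3 b=11/23 c=156/23 d=-52/23
S(13/4) = -917/368

Δ: Δ0=1, Δ1=-3, Δ2=5
row 1: diag=6, rhs=-24; c'=1/6, d'=-4
row 2: denom=4−1·1/6=23/6; d'=(48−1·-4)/(23/6)=312/23
back: M2=312/23
back: M1=-4−1/6·312/23=-144/23
M: M0=0, M1=-144/23, M2=312/23, M3=0
seg 0: a=-2, c=M0/2=0, d=(M1−M0)/(6·2)=-12/23, b=Δ0−h0·(2M0+M1)/6=71/23
seg 1: a=0, c=M1/2=-72/23, d=(M2−M1)/(6·1)=76/23, b=Δ1−h1·(2M1+M2)/6=-73/23
seg 2: a=-3, c=M2/2=156/23, d=(M3−M2)/(6·1)=-52/23, b=Δ2−h2·(2M2+M3)/6=11/23
t_q=13/4 → seg 2, τ=1/4; S=-3+11/23·τ+156/23·τ²+-52/23·τ³=-917/368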